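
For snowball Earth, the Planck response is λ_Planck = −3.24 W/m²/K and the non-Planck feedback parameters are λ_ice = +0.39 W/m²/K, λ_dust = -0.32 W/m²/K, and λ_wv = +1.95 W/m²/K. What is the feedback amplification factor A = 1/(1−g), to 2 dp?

Convert to gains: g_ice = 0.39/3.24 = 0.1204; g_dust = -0.32/3.24 = -0.09877; g_wv = 1.95/3.24 = 0.6019.
Total gain g = 0.62353.
A = 1/(1 − 0.62353) = 2.66.

2.66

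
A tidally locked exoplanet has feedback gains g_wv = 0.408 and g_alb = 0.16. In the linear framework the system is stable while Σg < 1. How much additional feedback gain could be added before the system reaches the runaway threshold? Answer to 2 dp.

Current total gain = 0.408 + 0.16 = 0.568.
Margin to runaway = 1 − 0.568 = 0.43.

0.43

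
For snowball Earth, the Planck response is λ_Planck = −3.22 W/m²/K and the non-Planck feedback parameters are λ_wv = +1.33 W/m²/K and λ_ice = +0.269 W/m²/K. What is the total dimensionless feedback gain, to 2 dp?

0.50

Convert to gains: g_wv = 1.33/3.22 = 0.413; g_ice = 0.269/3.22 = 0.08354.
Total gain g = 0.49654.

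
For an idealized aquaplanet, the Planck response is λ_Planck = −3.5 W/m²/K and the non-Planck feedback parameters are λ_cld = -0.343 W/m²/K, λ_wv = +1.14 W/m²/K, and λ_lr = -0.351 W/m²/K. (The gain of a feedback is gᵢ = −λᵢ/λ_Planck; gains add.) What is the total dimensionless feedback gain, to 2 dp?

0.13

Convert to gains: g_cld = -0.343/3.5 = -0.098; g_wv = 1.14/3.5 = 0.3257; g_lr = -0.351/3.5 = -0.1003.
Total gain g = 0.1274.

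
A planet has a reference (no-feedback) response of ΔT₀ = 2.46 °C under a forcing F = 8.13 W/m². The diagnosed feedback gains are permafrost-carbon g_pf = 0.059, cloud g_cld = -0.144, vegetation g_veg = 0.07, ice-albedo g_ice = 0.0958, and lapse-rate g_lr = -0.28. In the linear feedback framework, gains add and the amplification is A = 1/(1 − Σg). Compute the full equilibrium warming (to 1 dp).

2.1 °C

Total gain g = 0.059 − 0.144 + 0.07 + 0.0958 − 0.28 = -0.1992.
Amplification A = 1/(1 + 0.1992) = 0.8339.
ΔT = 2.46 × 0.8339 = 2.1 °C.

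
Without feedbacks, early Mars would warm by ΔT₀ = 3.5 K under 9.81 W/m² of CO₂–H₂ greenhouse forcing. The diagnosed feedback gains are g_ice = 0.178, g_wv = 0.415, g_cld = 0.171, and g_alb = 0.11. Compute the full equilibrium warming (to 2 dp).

Total gain g = 0.178 + 0.415 + 0.171 + 0.11 = 0.874.
Amplification A = 1/(1 − 0.874) = 7.937.
ΔT = 3.5 × 7.937 = 27.78 K.

27.78 K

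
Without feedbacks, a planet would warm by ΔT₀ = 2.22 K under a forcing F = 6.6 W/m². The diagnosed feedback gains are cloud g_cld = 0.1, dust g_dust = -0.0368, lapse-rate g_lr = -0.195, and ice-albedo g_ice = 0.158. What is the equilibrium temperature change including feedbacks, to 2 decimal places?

Total gain g = 0.1 − 0.0368 − 0.195 + 0.158 = 0.0262.
Amplification A = 1/(1 − 0.0262) = 1.027.
ΔT = 2.22 × 1.027 = 2.28 K.

2.28 K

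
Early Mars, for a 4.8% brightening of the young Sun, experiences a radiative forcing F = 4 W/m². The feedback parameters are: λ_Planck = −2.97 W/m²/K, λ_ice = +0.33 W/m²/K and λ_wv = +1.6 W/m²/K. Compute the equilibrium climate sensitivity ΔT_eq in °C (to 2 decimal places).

Net feedback parameter λ = (−2.97) + (+0.33) + (+1.6) = -1.04 W/m²/K.
ΔT = −F/λ = −4/(-1.04) = 3.85 °C.

3.85 °C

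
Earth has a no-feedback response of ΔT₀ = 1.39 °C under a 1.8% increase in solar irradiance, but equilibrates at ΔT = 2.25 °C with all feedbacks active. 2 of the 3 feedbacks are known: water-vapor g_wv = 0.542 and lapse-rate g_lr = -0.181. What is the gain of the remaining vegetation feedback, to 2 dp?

Amplification A = ΔT/ΔT₀ = 2.25/1.39 = 1.619.
Total gain g = 1 − 1/A = 1 − 1/1.619 = 0.3823.
Known gains sum to 0.542 − 0.181 = 0.361.
g_veg = 0.3823 − 0.361 = 0.02.

0.02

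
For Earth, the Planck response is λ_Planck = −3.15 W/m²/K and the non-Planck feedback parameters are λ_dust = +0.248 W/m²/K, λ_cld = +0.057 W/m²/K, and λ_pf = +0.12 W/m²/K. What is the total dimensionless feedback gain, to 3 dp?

0.135

Convert to gains: g_dust = 0.248/3.15 = 0.07873; g_cld = 0.057/3.15 = 0.0181; g_pf = 0.12/3.15 = 0.0381.
Total gain g = 0.13493.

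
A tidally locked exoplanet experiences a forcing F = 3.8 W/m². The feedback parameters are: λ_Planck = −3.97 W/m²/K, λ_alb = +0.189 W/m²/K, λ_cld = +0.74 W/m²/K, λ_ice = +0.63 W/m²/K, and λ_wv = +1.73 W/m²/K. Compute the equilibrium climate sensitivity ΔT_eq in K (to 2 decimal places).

Net feedback parameter λ = (−3.97) + (+0.189) + (+0.74) + (+0.63) + (+1.73) = -0.681 W/m²/K.
ΔT = −F/λ = −3.8/(-0.681) = 5.58 K.

5.58 K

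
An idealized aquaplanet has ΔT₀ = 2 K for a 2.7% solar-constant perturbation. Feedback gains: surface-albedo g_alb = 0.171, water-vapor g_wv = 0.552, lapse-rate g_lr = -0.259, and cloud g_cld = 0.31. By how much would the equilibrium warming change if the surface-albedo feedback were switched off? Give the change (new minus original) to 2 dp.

-3.81 K

Original: g = 0.774, ΔT = 2/(1−0.774) = 8.8496 K.
Without surface-albedo: g' = 0.603, ΔT' = 2/(1−0.603) = 5.0378 K.
Change = 5.0378 − 8.8496 = -3.81 K.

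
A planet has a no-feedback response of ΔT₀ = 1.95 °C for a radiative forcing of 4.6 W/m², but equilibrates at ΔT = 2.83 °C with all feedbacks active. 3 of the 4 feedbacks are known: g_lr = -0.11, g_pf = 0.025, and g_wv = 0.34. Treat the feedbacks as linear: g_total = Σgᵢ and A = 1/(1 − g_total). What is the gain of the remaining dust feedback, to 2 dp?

Amplification A = ΔT/ΔT₀ = 2.83/1.95 = 1.451.
Total gain g = 1 − 1/A = 1 − 1/1.451 = 0.3108.
Known gains sum to -0.11 + 0.025 + 0.34 = 0.255.
g_dust = 0.3108 − 0.255 = 0.06.

0.06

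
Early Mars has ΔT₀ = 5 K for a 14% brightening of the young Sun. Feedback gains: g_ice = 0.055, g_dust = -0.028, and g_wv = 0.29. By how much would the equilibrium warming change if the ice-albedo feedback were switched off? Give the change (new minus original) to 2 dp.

-0.55 K

Original: g = 0.317, ΔT = 5/(1−0.317) = 7.3206 K.
Without ice-albedo: g' = 0.262, ΔT' = 5/(1−0.262) = 6.7751 K.
Change = 6.7751 − 7.3206 = -0.55 K.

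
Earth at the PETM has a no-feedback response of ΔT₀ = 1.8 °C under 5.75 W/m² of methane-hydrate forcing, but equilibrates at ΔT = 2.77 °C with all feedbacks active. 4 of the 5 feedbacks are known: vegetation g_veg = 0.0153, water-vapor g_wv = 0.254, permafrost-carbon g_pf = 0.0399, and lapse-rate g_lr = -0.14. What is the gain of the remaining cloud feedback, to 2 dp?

0.18

Amplification A = ΔT/ΔT₀ = 2.77/1.8 = 1.539.
Total gain g = 1 − 1/A = 1 − 1/1.539 = 0.3502.
Known gains sum to 0.0153 + 0.254 + 0.0399 − 0.14 = 0.1692.
g_cld = 0.3502 − 0.1692 = 0.18.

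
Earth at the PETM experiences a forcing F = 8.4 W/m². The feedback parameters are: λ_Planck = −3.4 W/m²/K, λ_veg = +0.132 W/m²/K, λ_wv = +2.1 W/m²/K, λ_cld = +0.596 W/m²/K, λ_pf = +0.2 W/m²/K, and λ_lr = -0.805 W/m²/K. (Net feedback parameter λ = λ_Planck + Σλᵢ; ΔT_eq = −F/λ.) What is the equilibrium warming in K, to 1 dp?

Net feedback parameter λ = (−3.4) + (+0.132) + (+2.1) + (+0.596) + (+0.2) + (-0.805) = -1.177 W/m²/K.
ΔT = −F/λ = −8.4/(-1.177) = 7.1 K.

7.1 K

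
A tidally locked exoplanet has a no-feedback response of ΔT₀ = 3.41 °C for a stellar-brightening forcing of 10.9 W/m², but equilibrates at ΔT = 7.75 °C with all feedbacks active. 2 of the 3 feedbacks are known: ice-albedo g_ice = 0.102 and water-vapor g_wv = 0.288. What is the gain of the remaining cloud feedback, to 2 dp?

0.17

Amplification A = ΔT/ΔT₀ = 7.75/3.41 = 2.273.
Total gain g = 1 − 1/A = 1 − 1/2.273 = 0.5601.
Known gains sum to 0.102 + 0.288 = 0.39.
g_cld = 0.5601 − 0.39 = 0.17.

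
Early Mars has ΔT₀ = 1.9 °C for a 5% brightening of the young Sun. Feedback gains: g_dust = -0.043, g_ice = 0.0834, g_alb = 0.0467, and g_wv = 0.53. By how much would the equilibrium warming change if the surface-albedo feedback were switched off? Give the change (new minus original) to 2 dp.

-0.54 °C

Original: g = 0.6171, ΔT = 1.9/(1−0.6171) = 4.9621 °C.
Without surface-albedo: g' = 0.5704, ΔT' = 1.9/(1−0.5704) = 4.4227 °C.
Change = 4.4227 − 4.9621 = -0.54 °C.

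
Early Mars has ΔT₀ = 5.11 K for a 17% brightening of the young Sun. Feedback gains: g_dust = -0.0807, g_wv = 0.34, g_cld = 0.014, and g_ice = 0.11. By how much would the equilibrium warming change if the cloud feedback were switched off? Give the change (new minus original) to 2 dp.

Original: g = 0.3833, ΔT = 5.11/(1−0.3833) = 8.2860 K.
Without cloud: g' = 0.3693, ΔT' = 5.11/(1−0.3693) = 8.1021 K.
Change = 8.1021 − 8.2860 = -0.18 K.

-0.18 K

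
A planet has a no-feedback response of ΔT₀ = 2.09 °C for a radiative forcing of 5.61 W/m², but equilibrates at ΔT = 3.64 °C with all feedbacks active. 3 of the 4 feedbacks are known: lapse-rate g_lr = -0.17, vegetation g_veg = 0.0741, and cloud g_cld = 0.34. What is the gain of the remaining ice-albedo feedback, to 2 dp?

Amplification A = ΔT/ΔT₀ = 3.64/2.09 = 1.742.
Total gain g = 1 − 1/A = 1 − 1/1.742 = 0.4259.
Known gains sum to -0.17 + 0.0741 + 0.34 = 0.2441.
g_ice = 0.4259 − 0.2441 = 0.18.

0.18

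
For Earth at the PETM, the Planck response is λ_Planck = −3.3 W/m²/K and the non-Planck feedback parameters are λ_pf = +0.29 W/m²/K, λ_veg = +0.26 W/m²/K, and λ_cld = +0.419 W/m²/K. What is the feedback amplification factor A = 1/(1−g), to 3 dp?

1.416

Convert to gains: g_pf = 0.29/3.3 = 0.08788; g_veg = 0.26/3.3 = 0.07879; g_cld = 0.419/3.3 = 0.127.
Total gain g = 0.29367.
A = 1/(1 − 0.29367) = 1.416.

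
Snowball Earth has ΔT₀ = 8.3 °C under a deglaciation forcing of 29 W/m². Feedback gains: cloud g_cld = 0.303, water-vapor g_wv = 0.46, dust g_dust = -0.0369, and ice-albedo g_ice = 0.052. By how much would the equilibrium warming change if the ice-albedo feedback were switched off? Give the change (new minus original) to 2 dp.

Original: g = 0.7781, ΔT = 8.3/(1−0.7781) = 37.4042 °C.
Without ice-albedo: g' = 0.7261, ΔT' = 8.3/(1−0.7261) = 30.3030 °C.
Change = 30.3030 − 37.4042 = -7.10 °C.

-7.10 °C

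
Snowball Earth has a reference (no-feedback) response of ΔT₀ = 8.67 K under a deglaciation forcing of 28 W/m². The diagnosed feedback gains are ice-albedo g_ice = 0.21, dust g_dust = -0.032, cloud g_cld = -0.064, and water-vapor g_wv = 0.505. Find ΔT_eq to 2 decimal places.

22.76 K

Total gain g = 0.21 − 0.032 − 0.064 + 0.505 = 0.619.
Amplification A = 1/(1 − 0.619) = 2.625.
ΔT = 8.67 × 2.625 = 22.76 K.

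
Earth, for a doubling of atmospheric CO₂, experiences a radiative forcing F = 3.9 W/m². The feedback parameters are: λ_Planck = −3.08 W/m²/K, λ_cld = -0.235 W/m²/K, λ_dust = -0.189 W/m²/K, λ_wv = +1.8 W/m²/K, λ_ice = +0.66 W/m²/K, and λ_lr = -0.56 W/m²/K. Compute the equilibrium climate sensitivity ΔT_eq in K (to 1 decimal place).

Net feedback parameter λ = (−3.08) + (-0.235) + (-0.189) + (+1.8) + (+0.66) + (-0.56) = -1.604 W/m²/K.
ΔT = −F/λ = −3.9/(-1.604) = 2.4 K.

2.4 K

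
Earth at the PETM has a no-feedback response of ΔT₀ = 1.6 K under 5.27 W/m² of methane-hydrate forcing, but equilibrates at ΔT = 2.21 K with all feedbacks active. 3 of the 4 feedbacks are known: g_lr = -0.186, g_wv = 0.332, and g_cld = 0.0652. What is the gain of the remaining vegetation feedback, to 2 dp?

Amplification A = ΔT/ΔT₀ = 2.21/1.6 = 1.381.
Total gain g = 1 − 1/A = 1 − 1/1.381 = 0.2759.
Known gains sum to -0.186 + 0.332 + 0.0652 = 0.2112.
g_veg = 0.2759 − 0.2112 = 0.06.

0.06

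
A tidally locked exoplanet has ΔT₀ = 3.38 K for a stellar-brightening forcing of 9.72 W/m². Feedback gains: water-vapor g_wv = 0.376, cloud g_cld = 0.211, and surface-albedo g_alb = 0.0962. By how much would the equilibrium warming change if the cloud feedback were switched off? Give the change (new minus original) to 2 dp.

Original: g = 0.6832, ΔT = 3.38/(1−0.6832) = 10.6692 K.
Without cloud: g' = 0.4722, ΔT' = 3.38/(1−0.4722) = 6.4039 K.
Change = 6.4039 − 10.6692 = -4.27 K.

-4.27 K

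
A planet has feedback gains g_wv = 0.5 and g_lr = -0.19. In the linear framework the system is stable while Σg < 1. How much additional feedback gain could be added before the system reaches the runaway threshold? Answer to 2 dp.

0.69

Current total gain = 0.5 − 0.19 = 0.31.
Margin to runaway = 1 − 0.31 = 0.69.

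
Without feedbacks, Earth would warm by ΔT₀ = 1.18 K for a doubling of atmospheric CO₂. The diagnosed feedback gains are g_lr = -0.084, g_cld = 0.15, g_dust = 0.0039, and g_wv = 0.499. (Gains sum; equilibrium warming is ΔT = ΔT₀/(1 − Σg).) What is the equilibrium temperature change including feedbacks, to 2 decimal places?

Total gain g = -0.084 + 0.15 + 0.0039 + 0.499 = 0.5689.
Amplification A = 1/(1 − 0.5689) = 2.32.
ΔT = 1.18 × 2.32 = 2.74 K.

2.74 K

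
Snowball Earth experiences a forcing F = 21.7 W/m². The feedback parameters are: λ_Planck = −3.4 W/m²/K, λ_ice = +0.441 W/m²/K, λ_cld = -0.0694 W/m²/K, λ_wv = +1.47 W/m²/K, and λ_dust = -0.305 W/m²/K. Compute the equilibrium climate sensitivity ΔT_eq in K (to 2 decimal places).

11.65 K

Net feedback parameter λ = (−3.4) + (+0.441) + (-0.0694) + (+1.47) + (-0.305) = -1.8634 W/m²/K.
ΔT = −F/λ = −21.7/(-1.8634) = 11.65 K.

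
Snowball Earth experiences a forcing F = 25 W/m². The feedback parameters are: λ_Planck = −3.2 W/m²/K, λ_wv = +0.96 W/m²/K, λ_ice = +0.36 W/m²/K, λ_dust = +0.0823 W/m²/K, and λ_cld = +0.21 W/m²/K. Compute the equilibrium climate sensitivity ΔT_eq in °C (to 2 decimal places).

Net feedback parameter λ = (−3.2) + (+0.96) + (+0.36) + (+0.0823) + (+0.21) = -1.5877 W/m²/K.
ΔT = −F/λ = −25/(-1.5877) = 15.75 °C.

15.75 °C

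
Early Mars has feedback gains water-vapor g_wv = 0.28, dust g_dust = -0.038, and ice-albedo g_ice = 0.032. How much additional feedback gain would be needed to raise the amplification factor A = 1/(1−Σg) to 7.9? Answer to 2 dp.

Current total gain = 0.274.
Target gain for A = 7.9: g* = 1 − 1/7.9 = 0.8734.
Additional gain needed = 0.8734 − 0.274 = 0.60.

0.60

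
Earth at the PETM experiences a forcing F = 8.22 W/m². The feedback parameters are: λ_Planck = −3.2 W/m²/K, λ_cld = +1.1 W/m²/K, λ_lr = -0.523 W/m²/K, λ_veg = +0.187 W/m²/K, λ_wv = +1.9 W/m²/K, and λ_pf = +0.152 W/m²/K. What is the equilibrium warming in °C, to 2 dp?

Net feedback parameter λ = (−3.2) + (+1.1) + (-0.523) + (+0.187) + (+1.9) + (+0.152) = -0.384 W/m²/K.
ΔT = −F/λ = −8.22/(-0.384) = 21.41 °C.

21.41 °C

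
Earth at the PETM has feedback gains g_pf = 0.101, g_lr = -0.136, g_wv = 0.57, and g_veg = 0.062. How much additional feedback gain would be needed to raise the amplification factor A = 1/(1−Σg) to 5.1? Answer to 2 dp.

Current total gain = 0.597.
Target gain for A = 5.1: g* = 1 − 1/5.1 = 0.8039.
Additional gain needed = 0.8039 − 0.597 = 0.21.

0.21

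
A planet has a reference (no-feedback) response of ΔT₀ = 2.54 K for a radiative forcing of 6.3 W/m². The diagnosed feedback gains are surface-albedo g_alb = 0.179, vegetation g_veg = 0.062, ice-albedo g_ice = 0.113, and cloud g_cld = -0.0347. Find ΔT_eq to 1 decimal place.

Total gain g = 0.179 + 0.062 + 0.113 − 0.0347 = 0.3193.
Amplification A = 1/(1 − 0.3193) = 1.469.
ΔT = 2.54 × 1.469 = 3.7 K.

3.7 K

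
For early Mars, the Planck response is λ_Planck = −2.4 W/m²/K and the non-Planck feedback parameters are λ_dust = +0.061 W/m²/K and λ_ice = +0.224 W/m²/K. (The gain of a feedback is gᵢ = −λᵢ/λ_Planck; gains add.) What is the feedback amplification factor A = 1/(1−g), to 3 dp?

Convert to gains: g_dust = 0.061/2.4 = 0.02542; g_ice = 0.224/2.4 = 0.09333.
Total gain g = 0.11875.
A = 1/(1 − 0.11875) = 1.135.

1.135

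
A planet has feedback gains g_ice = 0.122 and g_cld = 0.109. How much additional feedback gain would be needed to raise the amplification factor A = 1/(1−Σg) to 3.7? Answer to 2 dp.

Current total gain = 0.231.
Target gain for A = 3.7: g* = 1 − 1/3.7 = 0.7297.
Additional gain needed = 0.7297 − 0.231 = 0.50.

0.50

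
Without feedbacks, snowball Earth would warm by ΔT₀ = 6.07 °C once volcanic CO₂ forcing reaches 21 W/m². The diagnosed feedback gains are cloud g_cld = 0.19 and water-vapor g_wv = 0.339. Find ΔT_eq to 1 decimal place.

12.9 °C

Total gain g = 0.19 + 0.339 = 0.529.
Amplification A = 1/(1 − 0.529) = 2.123.
ΔT = 6.07 × 2.123 = 12.9 °C.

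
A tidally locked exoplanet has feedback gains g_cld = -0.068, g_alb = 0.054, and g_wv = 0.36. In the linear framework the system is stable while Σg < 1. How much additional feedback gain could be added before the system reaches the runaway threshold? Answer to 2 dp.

Current total gain = -0.068 + 0.054 + 0.36 = 0.346.
Margin to runaway = 1 − 0.346 = 0.65.

0.65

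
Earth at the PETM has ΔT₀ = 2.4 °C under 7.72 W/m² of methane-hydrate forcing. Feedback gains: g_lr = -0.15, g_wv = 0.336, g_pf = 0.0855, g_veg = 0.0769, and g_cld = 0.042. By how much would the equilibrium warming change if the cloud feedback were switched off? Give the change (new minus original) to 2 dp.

Original: g = 0.3904, ΔT = 2.4/(1−0.3904) = 3.9370 °C.
Without cloud: g' = 0.3484, ΔT' = 2.4/(1−0.3484) = 3.6832 °C.
Change = 3.6832 − 3.9370 = -0.25 °C.

-0.25 °C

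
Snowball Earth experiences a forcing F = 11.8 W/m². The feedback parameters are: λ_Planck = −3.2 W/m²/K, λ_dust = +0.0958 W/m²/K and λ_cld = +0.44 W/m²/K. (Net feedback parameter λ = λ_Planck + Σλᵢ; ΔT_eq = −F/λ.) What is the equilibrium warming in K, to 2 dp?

Net feedback parameter λ = (−3.2) + (+0.0958) + (+0.44) = -2.6642 W/m²/K.
ΔT = −F/λ = −11.8/(-2.6642) = 4.43 K.

4.43 K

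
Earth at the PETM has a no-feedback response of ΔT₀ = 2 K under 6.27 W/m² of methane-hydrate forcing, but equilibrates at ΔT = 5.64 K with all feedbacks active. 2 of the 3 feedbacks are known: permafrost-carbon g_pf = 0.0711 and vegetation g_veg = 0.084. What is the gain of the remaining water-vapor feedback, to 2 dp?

0.49

Amplification A = ΔT/ΔT₀ = 5.64/2 = 2.82.
Total gain g = 1 − 1/A = 1 − 1/2.82 = 0.6454.
Known gains sum to 0.0711 + 0.084 = 0.1551.
g_wv = 0.6454 − 0.1551 = 0.49.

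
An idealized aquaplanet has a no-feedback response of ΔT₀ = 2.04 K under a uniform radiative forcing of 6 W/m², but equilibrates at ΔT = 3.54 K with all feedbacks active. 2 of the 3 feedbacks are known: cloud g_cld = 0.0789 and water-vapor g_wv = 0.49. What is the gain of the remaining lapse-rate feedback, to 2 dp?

-0.15

Amplification A = ΔT/ΔT₀ = 3.54/2.04 = 1.735.
Total gain g = 1 − 1/A = 1 − 1/1.735 = 0.4236.
Known gains sum to 0.0789 + 0.49 = 0.5689.
g_lr = 0.4236 − 0.5689 = -0.15.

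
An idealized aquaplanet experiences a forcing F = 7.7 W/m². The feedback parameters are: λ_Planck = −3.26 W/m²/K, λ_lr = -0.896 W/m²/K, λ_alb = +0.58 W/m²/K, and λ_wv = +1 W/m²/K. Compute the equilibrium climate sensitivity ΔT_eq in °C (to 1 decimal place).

3.0 °C

Net feedback parameter λ = (−3.26) + (-0.896) + (+0.58) + (+1) = -2.576 W/m²/K.
ΔT = −F/λ = −7.7/(-2.576) = 3.0 °C.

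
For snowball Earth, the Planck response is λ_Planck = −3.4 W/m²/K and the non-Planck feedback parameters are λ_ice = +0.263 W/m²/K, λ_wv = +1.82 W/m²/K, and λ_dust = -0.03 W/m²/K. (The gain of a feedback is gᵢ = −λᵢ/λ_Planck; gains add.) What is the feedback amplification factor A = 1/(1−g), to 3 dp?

2.524

Convert to gains: g_ice = 0.263/3.4 = 0.07735; g_wv = 1.82/3.4 = 0.5353; g_dust = -0.03/3.4 = -0.008824.
Total gain g = 0.603826.
A = 1/(1 − 0.603826) = 2.524.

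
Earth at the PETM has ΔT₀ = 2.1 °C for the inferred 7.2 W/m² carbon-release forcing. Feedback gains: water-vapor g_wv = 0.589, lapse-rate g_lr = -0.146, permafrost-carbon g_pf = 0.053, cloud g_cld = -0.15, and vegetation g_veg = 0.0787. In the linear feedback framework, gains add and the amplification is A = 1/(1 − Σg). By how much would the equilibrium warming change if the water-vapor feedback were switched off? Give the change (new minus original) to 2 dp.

-1.85 °C

Original: g = 0.4247, ΔT = 2.1/(1−0.4247) = 3.6503 °C.
Without water-vapor: g' = -0.1643, ΔT' = 2.1/(1+0.1643) = 1.8037 °C.
Change = 1.8037 − 3.6503 = -1.85 °C.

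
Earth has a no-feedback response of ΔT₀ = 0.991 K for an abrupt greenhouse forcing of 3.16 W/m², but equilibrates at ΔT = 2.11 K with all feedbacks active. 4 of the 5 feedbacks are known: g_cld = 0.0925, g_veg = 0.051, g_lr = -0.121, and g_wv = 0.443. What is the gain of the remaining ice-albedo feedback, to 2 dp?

Amplification A = ΔT/ΔT₀ = 2.11/0.991 = 2.129.
Total gain g = 1 − 1/A = 1 − 1/2.129 = 0.5303.
Known gains sum to 0.0925 + 0.051 − 0.121 + 0.443 = 0.4655.
g_ice = 0.5303 − 0.4655 = 0.06.

0.06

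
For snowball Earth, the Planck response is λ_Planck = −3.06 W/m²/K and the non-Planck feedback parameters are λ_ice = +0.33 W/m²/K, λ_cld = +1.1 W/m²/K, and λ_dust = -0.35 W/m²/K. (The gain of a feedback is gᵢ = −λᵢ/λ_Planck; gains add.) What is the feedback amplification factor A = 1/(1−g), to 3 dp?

Convert to gains: g_ice = 0.33/3.06 = 0.1078; g_cld = 1.1/3.06 = 0.3595; g_dust = -0.35/3.06 = -0.1144.
Total gain g = 0.3529.
A = 1/(1 − 0.3529) = 1.545.

1.545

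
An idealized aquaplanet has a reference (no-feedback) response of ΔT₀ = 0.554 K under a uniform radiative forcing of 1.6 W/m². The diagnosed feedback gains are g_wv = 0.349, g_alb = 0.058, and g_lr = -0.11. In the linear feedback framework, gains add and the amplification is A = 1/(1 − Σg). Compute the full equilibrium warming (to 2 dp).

0.79 K

Total gain g = 0.349 + 0.058 − 0.11 = 0.297.
Amplification A = 1/(1 − 0.297) = 1.422.
ΔT = 0.554 × 1.422 = 0.79 K.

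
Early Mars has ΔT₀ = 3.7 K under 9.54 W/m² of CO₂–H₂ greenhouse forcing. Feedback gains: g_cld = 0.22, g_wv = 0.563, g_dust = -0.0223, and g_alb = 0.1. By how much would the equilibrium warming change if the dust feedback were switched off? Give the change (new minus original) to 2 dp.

Original: g = 0.8607, ΔT = 3.7/(1−0.8607) = 26.5614 K.
Without dust: g' = 0.883, ΔT' = 3.7/(1−0.883) = 31.6239 K.
Change = 31.6239 − 26.5614 = 5.06 K.

5.06 K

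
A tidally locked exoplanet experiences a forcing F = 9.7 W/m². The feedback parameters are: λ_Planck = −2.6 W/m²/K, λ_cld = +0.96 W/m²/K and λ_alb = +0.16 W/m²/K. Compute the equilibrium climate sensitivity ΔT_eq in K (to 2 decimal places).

Net feedback parameter λ = (−2.6) + (+0.96) + (+0.16) = -1.48 W/m²/K.
ΔT = −F/λ = −9.7/(-1.48) = 6.55 K.

6.55 K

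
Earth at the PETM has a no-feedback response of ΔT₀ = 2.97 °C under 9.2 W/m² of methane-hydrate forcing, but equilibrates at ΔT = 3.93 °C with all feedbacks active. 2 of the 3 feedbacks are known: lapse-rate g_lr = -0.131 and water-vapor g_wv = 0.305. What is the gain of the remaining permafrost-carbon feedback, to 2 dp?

0.07

Amplification A = ΔT/ΔT₀ = 3.93/2.97 = 1.323.
Total gain g = 1 − 1/A = 1 − 1/1.323 = 0.2441.
Known gains sum to -0.131 + 0.305 = 0.174.
g_pf = 0.2441 − 0.174 = 0.07.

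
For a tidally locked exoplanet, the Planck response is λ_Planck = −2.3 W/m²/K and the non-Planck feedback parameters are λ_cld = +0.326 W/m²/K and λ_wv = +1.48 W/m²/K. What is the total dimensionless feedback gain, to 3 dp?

Convert to gains: g_cld = 0.326/2.3 = 0.1417; g_wv = 1.48/2.3 = 0.6435.
Total gain g = 0.7852.

0.785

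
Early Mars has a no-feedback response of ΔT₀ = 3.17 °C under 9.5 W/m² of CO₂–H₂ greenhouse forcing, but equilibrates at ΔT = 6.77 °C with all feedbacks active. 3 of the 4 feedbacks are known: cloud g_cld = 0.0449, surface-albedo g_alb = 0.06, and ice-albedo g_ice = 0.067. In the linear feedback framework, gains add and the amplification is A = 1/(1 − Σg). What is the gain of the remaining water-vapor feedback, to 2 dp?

Amplification A = ΔT/ΔT₀ = 6.77/3.17 = 2.136.
Total gain g = 1 − 1/A = 1 − 1/2.136 = 0.5318.
Known gains sum to 0.0449 + 0.06 + 0.067 = 0.1719.
g_wv = 0.5318 − 0.1719 = 0.36.

0.36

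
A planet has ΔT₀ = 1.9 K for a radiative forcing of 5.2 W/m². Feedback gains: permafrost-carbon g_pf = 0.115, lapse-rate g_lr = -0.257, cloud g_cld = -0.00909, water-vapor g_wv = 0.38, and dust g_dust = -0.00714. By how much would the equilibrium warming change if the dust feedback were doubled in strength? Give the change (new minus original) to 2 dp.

Original: g = 0.22177, ΔT = 1.9/(1−0.22177) = 2.4414 K.
With doubled dust: g' = 0.21463, ΔT' = 1.9/(1−0.21463) = 2.4192 K.
Change = 2.4192 − 2.4414 = -0.02 K.

-0.02 K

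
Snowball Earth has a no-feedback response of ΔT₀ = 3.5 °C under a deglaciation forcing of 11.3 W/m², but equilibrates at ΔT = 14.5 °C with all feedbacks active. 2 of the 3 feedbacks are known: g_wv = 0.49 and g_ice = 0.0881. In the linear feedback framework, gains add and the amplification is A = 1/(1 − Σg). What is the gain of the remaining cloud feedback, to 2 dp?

Amplification A = ΔT/ΔT₀ = 14.5/3.5 = 4.143.
Total gain g = 1 − 1/A = 1 − 1/4.143 = 0.7586.
Known gains sum to 0.49 + 0.0881 = 0.5781.
g_cld = 0.7586 − 0.5781 = 0.18.

0.18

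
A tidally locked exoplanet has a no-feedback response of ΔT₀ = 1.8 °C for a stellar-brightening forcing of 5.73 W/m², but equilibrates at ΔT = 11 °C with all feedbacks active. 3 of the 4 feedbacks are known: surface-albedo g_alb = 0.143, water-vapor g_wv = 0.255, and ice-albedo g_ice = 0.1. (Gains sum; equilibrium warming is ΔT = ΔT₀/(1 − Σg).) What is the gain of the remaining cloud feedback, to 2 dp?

0.34

Amplification A = ΔT/ΔT₀ = 11/1.8 = 6.111.
Total gain g = 1 − 1/A = 1 − 1/6.111 = 0.8364.
Known gains sum to 0.143 + 0.255 + 0.1 = 0.498.
g_cld = 0.8364 − 0.498 = 0.34.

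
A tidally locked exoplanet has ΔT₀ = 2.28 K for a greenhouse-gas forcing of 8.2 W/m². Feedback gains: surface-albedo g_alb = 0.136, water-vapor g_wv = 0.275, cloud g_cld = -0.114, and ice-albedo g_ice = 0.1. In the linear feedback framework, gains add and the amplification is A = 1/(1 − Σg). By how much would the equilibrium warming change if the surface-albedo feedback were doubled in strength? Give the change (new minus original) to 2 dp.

1.10 K

Original: g = 0.397, ΔT = 2.28/(1−0.397) = 3.7811 K.
With doubled surface-albedo: g' = 0.533, ΔT' = 2.28/(1−0.533) = 4.8822 K.
Change = 4.8822 − 3.7811 = 1.10 K.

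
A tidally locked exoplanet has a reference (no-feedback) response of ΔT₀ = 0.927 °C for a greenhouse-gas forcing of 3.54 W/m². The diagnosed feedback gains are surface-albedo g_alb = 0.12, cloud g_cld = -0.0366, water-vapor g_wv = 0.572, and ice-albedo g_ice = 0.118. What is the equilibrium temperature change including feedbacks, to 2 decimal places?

Total gain g = 0.12 − 0.0366 + 0.572 + 0.118 = 0.7734.
Amplification A = 1/(1 − 0.7734) = 4.413.
ΔT = 0.927 × 4.413 = 4.09 °C.

4.09 °C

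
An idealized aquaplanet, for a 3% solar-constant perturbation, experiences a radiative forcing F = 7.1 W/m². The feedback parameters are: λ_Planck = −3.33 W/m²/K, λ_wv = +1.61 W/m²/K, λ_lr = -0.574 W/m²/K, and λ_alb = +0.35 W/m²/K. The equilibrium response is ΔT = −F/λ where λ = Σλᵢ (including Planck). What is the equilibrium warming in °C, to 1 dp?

Net feedback parameter λ = (−3.33) + (+1.61) + (-0.574) + (+0.35) = -1.944 W/m²/K.
ΔT = −F/λ = −7.1/(-1.944) = 3.7 °C.

3.7 °C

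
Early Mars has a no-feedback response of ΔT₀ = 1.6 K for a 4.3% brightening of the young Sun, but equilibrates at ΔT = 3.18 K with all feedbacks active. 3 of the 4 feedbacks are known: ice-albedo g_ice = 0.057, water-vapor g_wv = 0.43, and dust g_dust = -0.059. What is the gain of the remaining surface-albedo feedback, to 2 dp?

Amplification A = ΔT/ΔT₀ = 3.18/1.6 = 1.988.
Total gain g = 1 − 1/A = 1 − 1/1.988 = 0.497.
Known gains sum to 0.057 + 0.43 − 0.059 = 0.428.
g_alb = 0.497 − 0.428 = 0.07.

0.07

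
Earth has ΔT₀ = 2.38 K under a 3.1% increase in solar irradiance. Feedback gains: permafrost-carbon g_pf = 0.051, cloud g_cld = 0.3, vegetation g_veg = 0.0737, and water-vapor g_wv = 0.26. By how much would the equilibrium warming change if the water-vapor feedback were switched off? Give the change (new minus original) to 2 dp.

-3.41 K

Original: g = 0.6847, ΔT = 2.38/(1−0.6847) = 7.5484 K.
Without water-vapor: g' = 0.4247, ΔT' = 2.38/(1−0.4247) = 4.1370 K.
Change = 4.1370 − 7.5484 = -3.41 K.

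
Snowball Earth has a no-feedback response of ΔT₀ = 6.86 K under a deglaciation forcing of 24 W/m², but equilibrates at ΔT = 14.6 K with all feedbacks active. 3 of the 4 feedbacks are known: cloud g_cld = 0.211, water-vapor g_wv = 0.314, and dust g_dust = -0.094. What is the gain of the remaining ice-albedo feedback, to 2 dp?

0.10

Amplification A = ΔT/ΔT₀ = 14.6/6.86 = 2.128.
Total gain g = 1 − 1/A = 1 − 1/2.128 = 0.5301.
Known gains sum to 0.211 + 0.314 − 0.094 = 0.431.
g_ice = 0.5301 − 0.431 = 0.10.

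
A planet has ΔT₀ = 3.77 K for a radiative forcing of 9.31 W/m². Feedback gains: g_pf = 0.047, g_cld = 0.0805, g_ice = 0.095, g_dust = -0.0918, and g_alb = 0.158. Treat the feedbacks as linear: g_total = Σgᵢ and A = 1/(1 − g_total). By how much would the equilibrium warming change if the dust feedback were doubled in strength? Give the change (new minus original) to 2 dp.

-0.61 K

Original: g = 0.2887, ΔT = 3.77/(1−0.2887) = 5.3002 K.
With doubled dust: g' = 0.1969, ΔT' = 3.77/(1−0.1969) = 4.6943 K.
Change = 4.6943 − 5.3002 = -0.61 K.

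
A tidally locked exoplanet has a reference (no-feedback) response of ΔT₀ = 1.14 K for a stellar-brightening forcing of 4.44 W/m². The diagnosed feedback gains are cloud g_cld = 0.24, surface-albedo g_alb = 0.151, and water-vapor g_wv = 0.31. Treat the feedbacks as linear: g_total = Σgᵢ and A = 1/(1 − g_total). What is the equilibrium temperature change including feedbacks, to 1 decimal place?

3.8 K

Total gain g = 0.24 + 0.151 + 0.31 = 0.701.
Amplification A = 1/(1 − 0.701) = 3.344.
ΔT = 1.14 × 3.344 = 3.8 K.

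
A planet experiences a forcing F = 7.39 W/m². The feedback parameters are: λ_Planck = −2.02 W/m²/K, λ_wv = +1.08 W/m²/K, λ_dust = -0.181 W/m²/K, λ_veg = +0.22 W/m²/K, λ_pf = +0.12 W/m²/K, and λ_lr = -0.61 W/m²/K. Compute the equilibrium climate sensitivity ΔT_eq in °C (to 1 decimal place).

Net feedback parameter λ = (−2.02) + (+1.08) + (-0.181) + (+0.22) + (+0.12) + (-0.61) = -1.391 W/m²/K.
ΔT = −F/λ = −7.39/(-1.391) = 5.3 °C.

5.3 °C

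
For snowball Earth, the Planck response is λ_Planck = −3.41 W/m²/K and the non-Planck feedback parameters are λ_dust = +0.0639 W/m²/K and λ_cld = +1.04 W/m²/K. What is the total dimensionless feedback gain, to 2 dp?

Convert to gains: g_dust = 0.0639/3.41 = 0.01874; g_cld = 1.04/3.41 = 0.305.
Total gain g = 0.32374.

0.32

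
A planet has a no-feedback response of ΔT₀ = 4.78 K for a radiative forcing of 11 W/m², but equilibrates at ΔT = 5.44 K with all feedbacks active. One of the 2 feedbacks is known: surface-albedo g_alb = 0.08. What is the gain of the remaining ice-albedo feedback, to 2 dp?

Amplification A = ΔT/ΔT₀ = 5.44/4.78 = 1.138.
Total gain g = 1 − 1/A = 1 − 1/1.138 = 0.1213.
The known gain is 0.08.
g_ice = 0.1213 − 0.08 = 0.04.

0.04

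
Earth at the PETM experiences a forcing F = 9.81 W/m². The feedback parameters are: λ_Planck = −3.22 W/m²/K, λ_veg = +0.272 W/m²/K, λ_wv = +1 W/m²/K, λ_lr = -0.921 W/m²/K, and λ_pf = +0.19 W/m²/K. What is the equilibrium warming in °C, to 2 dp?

Net feedback parameter λ = (−3.22) + (+0.272) + (+1) + (-0.921) + (+0.19) = -2.679 W/m²/K.
ΔT = −F/λ = −9.81/(-2.679) = 3.66 °C.

3.66 °C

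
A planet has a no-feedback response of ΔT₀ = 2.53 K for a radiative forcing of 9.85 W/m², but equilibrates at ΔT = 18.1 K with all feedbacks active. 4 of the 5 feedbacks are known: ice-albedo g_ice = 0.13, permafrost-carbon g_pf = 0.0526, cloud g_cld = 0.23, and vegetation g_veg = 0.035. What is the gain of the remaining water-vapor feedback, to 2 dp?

Amplification A = ΔT/ΔT₀ = 18.1/2.53 = 7.154.
Total gain g = 1 − 1/A = 1 − 1/7.154 = 0.8602.
Known gains sum to 0.13 + 0.0526 + 0.23 + 0.035 = 0.4476.
g_wv = 0.8602 − 0.4476 = 0.41.

0.41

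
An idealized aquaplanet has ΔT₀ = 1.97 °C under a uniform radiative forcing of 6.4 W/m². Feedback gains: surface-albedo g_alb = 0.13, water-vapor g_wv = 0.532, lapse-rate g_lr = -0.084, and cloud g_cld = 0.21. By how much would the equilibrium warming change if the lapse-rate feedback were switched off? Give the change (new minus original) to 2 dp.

Original: g = 0.788, ΔT = 1.97/(1−0.788) = 9.2925 °C.
Without lapse-rate: g' = 0.872, ΔT' = 1.97/(1−0.872) = 15.3906 °C.
Change = 15.3906 − 9.2925 = 6.10 °C.

6.10 °C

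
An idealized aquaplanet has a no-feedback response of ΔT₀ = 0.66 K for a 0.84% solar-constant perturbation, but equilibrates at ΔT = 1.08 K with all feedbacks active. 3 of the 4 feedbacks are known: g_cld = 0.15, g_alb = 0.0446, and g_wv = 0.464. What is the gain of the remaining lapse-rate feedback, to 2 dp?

Amplification A = ΔT/ΔT₀ = 1.08/0.66 = 1.636.
Total gain g = 1 − 1/A = 1 − 1/1.636 = 0.3888.
Known gains sum to 0.15 + 0.0446 + 0.464 = 0.6586.
g_lr = 0.3888 − 0.6586 = -0.27.

-0.27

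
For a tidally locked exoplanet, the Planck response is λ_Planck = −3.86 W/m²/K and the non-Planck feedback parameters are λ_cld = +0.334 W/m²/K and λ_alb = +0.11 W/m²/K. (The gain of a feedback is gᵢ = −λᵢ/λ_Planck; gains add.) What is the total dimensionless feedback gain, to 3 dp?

0.115

Convert to gains: g_cld = 0.334/3.86 = 0.08653; g_alb = 0.11/3.86 = 0.0285.
Total gain g = 0.11503.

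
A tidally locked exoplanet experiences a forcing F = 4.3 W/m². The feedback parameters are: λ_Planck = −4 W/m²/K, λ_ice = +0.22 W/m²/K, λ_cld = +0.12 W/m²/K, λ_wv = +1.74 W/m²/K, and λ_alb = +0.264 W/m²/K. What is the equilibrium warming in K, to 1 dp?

Net feedback parameter λ = (−4) + (+0.22) + (+0.12) + (+1.74) + (+0.264) = -1.656 W/m²/K.
ΔT = −F/λ = −4.3/(-1.656) = 2.6 K.

2.6 K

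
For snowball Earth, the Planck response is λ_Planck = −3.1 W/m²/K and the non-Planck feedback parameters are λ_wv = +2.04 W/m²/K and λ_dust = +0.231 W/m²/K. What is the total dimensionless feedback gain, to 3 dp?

0.733

Convert to gains: g_wv = 2.04/3.1 = 0.6581; g_dust = 0.231/3.1 = 0.07452.
Total gain g = 0.73262.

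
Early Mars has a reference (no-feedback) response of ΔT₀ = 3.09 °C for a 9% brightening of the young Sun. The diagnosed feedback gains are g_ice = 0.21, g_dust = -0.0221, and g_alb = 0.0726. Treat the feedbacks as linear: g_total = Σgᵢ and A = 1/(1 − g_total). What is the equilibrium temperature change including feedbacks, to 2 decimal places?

4.18 °C

Total gain g = 0.21 − 0.0221 + 0.0726 = 0.2605.
Amplification A = 1/(1 − 0.2605) = 1.352.
ΔT = 3.09 × 1.352 = 4.18 °C.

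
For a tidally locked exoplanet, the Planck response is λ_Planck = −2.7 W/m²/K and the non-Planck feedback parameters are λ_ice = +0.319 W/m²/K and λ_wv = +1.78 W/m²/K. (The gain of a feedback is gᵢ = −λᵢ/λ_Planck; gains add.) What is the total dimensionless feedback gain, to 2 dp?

Convert to gains: g_ice = 0.319/2.7 = 0.1181; g_wv = 1.78/2.7 = 0.6593.
Total gain g = 0.7774.

0.78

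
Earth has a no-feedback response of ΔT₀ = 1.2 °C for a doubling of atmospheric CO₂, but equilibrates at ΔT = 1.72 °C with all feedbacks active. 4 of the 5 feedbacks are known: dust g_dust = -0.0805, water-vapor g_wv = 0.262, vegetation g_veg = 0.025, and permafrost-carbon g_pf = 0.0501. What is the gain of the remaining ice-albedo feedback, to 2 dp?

0.05

Amplification A = ΔT/ΔT₀ = 1.72/1.2 = 1.433.
Total gain g = 1 − 1/A = 1 − 1/1.433 = 0.3022.
Known gains sum to -0.0805 + 0.262 + 0.025 + 0.0501 = 0.2566.
g_ice = 0.3022 − 0.2566 = 0.05.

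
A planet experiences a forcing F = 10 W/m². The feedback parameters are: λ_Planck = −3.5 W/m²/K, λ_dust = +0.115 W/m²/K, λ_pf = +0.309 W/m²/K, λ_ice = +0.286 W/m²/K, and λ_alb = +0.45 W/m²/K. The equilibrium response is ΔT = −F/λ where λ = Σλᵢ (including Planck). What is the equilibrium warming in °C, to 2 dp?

Net feedback parameter λ = (−3.5) + (+0.115) + (+0.309) + (+0.286) + (+0.45) = -2.34 W/m²/K.
ΔT = −F/λ = −10/(-2.34) = 4.27 °C.

4.27 °C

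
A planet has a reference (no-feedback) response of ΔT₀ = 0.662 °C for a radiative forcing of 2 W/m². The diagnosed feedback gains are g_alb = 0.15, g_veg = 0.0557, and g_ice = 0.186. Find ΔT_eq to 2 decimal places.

Total gain g = 0.15 + 0.0557 + 0.186 = 0.3917.
Amplification A = 1/(1 − 0.3917) = 1.644.
ΔT = 0.662 × 1.644 = 1.09 °C.

1.09 °C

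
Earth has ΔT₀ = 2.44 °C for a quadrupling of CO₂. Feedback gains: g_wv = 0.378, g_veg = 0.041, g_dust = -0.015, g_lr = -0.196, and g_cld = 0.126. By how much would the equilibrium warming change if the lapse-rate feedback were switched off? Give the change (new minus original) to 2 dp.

1.53 °C

Original: g = 0.334, ΔT = 2.44/(1−0.334) = 3.6637 °C.
Without lapse-rate: g' = 0.53, ΔT' = 2.44/(1−0.53) = 5.1915 °C.
Change = 5.1915 − 3.6637 = 1.53 °C.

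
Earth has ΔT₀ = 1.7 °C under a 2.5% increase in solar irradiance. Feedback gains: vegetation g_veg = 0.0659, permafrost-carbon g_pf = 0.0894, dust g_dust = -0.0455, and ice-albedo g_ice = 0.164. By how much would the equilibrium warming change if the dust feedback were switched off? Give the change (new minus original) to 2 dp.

0.16 °C

Original: g = 0.2738, ΔT = 1.7/(1−0.2738) = 2.3410 °C.
Without dust: g' = 0.3193, ΔT' = 1.7/(1−0.3193) = 2.4974 °C.
Change = 2.4974 − 2.3410 = 0.16 °C.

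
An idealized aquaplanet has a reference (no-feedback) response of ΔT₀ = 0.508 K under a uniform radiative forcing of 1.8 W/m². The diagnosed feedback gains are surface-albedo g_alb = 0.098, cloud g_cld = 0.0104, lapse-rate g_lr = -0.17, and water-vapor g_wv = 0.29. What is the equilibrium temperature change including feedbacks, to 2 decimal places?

Total gain g = 0.098 + 0.0104 − 0.17 + 0.29 = 0.2284.
Amplification A = 1/(1 − 0.2284) = 1.296.
ΔT = 0.508 × 1.296 = 0.66 K.

0.66 K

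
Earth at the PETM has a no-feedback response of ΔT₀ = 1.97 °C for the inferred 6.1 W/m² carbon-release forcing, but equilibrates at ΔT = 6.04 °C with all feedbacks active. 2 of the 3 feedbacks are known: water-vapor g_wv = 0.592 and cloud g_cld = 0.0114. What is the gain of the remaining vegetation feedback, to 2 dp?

0.07

Amplification A = ΔT/ΔT₀ = 6.04/1.97 = 3.066.
Total gain g = 1 − 1/A = 1 − 1/3.066 = 0.6738.
Known gains sum to 0.592 + 0.0114 = 0.6034.
g_veg = 0.6738 − 0.6034 = 0.07.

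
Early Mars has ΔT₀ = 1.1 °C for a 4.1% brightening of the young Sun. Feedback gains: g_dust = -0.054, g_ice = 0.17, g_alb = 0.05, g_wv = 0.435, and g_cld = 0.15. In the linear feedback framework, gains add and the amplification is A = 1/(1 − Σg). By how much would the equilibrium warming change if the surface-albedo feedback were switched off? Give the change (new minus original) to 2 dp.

Original: g = 0.751, ΔT = 1.1/(1−0.751) = 4.4177 °C.
Without surface-albedo: g' = 0.701, ΔT' = 1.1/(1−0.701) = 3.6789 °C.
Change = 3.6789 − 4.4177 = -0.74 °C.

-0.74 °C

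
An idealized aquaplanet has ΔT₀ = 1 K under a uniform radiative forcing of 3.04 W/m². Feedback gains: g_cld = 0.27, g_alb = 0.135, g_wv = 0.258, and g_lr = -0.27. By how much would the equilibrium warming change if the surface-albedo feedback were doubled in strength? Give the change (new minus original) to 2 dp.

Original: g = 0.393, ΔT = 1/(1−0.393) = 1.6474 K.
With doubled surface-albedo: g' = 0.528, ΔT' = 1/(1−0.528) = 2.1186 K.
Change = 2.1186 − 1.6474 = 0.47 K.

0.47 K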